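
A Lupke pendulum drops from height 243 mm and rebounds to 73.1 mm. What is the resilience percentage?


Resilience = h_rebound / h_drop * 100
= 73.1 / 243 * 100
= 30.1%

30.1%


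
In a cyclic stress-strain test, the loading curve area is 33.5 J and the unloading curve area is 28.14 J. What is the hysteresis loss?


Hysteresis loss = loading - unloading
= 33.5 - 28.14
= 5.36 J

5.36 J


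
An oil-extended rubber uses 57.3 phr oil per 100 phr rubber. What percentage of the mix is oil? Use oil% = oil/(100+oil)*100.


Oil % = oil / (100 + oil) * 100
= 57.3 / (100 + 57.3) * 100
= 57.3 / 157.3 * 100
= 36.43%

36.43%


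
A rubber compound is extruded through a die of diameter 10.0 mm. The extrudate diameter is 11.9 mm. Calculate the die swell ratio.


Die swell ratio = D_extrudate / D_die
= 11.9 / 10.0
= 1.19

Die swell = 1.19


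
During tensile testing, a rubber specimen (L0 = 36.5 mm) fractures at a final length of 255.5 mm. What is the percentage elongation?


Elongation = (Lf - L0) / L0 * 100
= (255.5 - 36.5) / 36.5 * 100
= 219.0 / 36.5 * 100
= 600.0%

600.0%


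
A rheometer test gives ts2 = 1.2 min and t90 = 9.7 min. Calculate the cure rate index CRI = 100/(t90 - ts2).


CRI = 100 / (t90 - ts2)
= 100 / (9.7 - 1.2)
= 100 / 8.5
= 11.76 min^-1

11.76 min^-1


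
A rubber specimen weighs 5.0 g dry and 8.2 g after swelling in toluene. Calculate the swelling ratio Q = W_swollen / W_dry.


Q = W_swollen / W_dry
Q = 8.2 / 5.0
Q = 1.64

Q = 1.64


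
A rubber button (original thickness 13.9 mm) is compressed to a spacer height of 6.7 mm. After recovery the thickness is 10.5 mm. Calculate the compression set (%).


CS = (t0 - recovered) / (t0 - ts) * 100
= (13.9 - 10.5) / (13.9 - 6.7) * 100
= 3.4 / 7.2 * 100
= 47.2%

47.2%


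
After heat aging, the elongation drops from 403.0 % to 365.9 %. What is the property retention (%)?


Retention = aged / original * 100
= 365.9 / 403.0 * 100
= 90.8%

90.8%


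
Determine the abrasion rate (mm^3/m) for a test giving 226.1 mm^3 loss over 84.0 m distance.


Rate = volume_loss / distance
= 226.1 / 84.0
= 2.692 mm^3/m

2.692 mm^3/m


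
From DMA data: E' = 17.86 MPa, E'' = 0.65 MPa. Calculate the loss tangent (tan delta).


tan delta = E'' / E'
= 0.65 / 17.86
= 0.0364

tan delta = 0.0364


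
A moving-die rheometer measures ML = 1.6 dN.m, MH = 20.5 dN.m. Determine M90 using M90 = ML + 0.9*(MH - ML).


M90 = ML + 0.9 * (MH - ML)
M90 = 1.6 + 0.9 * (20.5 - 1.6)
M90 = 1.6 + 0.9 * 18.9
M90 = 18.61 dN.m

18.61 dN.m


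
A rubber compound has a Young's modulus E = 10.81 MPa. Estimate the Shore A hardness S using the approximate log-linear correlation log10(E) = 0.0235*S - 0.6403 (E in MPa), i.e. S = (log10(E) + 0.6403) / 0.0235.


log10(E) = 0.0235*S - 0.6403  =>  S = (log10(E) + 0.6403) / 0.0235
log10(10.81) = 1.033826
S = (1.033826 + 0.6403) / 0.0235 = 1.674126 / 0.0235
S = 71.2

Shore A = 71.2


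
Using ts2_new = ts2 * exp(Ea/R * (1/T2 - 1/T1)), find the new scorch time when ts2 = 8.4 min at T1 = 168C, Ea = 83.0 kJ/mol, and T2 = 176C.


Convert temperatures: T1 = 168 + 273.15 = 441.15 K, T2 = 176 + 273.15 = 449.15 K
ts2_new = 8.4 * exp(83000 / 8.314 * (1/449.15 - 1/441.15))
1/T2 - 1/T1 = -4.0375e-05
ts2_new = 5.61 min

5.61 min


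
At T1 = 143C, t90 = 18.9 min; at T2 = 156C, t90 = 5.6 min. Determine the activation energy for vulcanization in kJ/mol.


T1 = 416.15 K, T2 = 429.15 K
1/T1 - 1/T2 = 7.2792e-05
ln(t1/t2) = ln(18.9/5.6) = 1.2164
Ea = 8.314 * 1.2164 / 7.2792e-05 = 138931.4044 J/mol
Ea = 138.93 kJ/mol

138.93 kJ/mol


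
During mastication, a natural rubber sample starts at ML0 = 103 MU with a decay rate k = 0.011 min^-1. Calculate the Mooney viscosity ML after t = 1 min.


ML = ML0 * exp(-k * t)
ML = 103 * exp(-0.011 * 1)
ML = 103 * 0.9891
ML = 101.87 MU

101.87 MU


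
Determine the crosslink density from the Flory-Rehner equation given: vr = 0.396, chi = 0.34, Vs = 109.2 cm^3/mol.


ln(1 - vr) = ln(1 - 0.396) = -0.5042
Numerator = -((-0.5042) + 0.396 + 0.34 * 0.396^2) = 0.0549
Denominator = 109.2 * (0.396^(1/3) - 0.396/2) = 58.5686
nu = 0.0549 / 58.5686 = 9.3674e-04 mol/cm^3

9.3674e-04 mol/cm^3


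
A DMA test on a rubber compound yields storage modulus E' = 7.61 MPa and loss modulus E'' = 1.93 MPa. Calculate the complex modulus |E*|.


|E*| = sqrt(E'^2 + E''^2)
= sqrt(7.61^2 + 1.93^2)
= sqrt(57.9121 + 3.7249)
= 7.851 MPa

7.851 MPa


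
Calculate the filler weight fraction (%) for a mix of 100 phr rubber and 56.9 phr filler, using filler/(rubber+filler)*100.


Filler % = filler / (rubber + filler) * 100
= 56.9 / (100 + 56.9) * 100
= 56.9 / 156.9 * 100
= 36.27%

36.27%


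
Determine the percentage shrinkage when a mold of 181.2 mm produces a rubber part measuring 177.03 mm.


Shrinkage = (mold - part) / mold * 100
= (181.2 - 177.03) / 181.2 * 100
= 4.17 / 181.2 * 100
= 2.3%

2.3%


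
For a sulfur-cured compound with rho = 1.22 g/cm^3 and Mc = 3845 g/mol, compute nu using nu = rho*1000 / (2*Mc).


nu = rho * 1000 / (2 * Mc)
nu = 1.22 * 1000 / (2 * 3845)
nu = 1220.0 / 7690
nu = 0.1586 mol/L

0.1586 mol/L


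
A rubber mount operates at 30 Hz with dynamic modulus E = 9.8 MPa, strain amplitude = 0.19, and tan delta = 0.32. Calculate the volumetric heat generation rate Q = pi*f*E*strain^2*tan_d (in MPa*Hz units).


Q = pi * f * E * strain^2 * tan_d
= pi * 30 * 9.8 * 0.19^2 * 0.32
= pi * 30 * 9.8 * 0.0361 * 0.32
= 10.6698

Q = 10.6698


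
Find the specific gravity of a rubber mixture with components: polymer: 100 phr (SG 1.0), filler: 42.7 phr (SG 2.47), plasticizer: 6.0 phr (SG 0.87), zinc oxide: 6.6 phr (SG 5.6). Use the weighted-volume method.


Sum of weights = 155.3
Volume contributions:
  polymer: 100/1.0 = 100.0000
  filler: 42.7/2.47 = 17.2874
  plasticizer: 6.0/0.87 = 6.8966
  zinc oxide: 6.6/5.6 = 1.1786
Sum of volumes = 125.3626
SG = 155.3 / 125.3626 = 1.239

SG = 1.239


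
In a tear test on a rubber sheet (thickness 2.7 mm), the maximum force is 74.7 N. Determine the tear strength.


Tear strength = force / thickness
= 74.7 / 2.7
= 27.67 N/mm

27.67 N/mm


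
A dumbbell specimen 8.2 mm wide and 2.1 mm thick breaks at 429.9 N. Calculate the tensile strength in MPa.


Area = width * thickness = 8.2 * 2.1 = 17.22 mm^2
TS = force / area = 429.9 / 17.22 = 24.97 MPa

24.97 MPa


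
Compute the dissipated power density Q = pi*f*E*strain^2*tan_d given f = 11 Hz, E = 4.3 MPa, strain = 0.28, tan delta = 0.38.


Q = pi * f * E * strain^2 * tan_d
= pi * 11 * 4.3 * 0.28^2 * 0.38
= pi * 11 * 4.3 * 0.0784 * 0.38
= 4.4270

Q = 4.4270


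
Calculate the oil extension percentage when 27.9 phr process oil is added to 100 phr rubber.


Oil % = oil / (100 + oil) * 100
= 27.9 / (100 + 27.9) * 100
= 27.9 / 127.9 * 100
= 21.81%

21.81%


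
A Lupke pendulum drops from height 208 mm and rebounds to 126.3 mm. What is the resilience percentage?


Resilience = h_rebound / h_drop * 100
= 126.3 / 208 * 100
= 60.7%

60.7%


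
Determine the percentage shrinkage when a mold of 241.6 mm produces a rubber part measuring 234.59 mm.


Shrinkage = (mold - part) / mold * 100
= (241.6 - 234.59) / 241.6 * 100
= 7.01 / 241.6 * 100
= 2.9%

2.9%


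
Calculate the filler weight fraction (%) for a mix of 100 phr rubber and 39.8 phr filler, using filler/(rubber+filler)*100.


Filler % = filler / (rubber + filler) * 100
= 39.8 / (100 + 39.8) * 100
= 39.8 / 139.8 * 100
= 28.47%

28.47%


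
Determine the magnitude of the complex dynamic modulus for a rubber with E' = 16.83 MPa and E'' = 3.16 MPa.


|E*| = sqrt(E'^2 + E''^2)
= sqrt(16.83^2 + 3.16^2)
= sqrt(283.2489 + 9.9856)
= 17.124 MPa

17.124 MPa


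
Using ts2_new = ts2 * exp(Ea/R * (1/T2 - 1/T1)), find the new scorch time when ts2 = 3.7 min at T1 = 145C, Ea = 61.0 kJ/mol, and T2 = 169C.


Convert temperatures: T1 = 145 + 273.15 = 418.15 K, T2 = 169 + 273.15 = 442.15 K
ts2_new = 3.7 * exp(61000 / 8.314 * (1/442.15 - 1/418.15))
1/T2 - 1/T1 = -1.2981e-04
ts2_new = 1.43 min

1.43 min


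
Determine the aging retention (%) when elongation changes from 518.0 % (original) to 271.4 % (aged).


Retention = aged / original * 100
= 271.4 / 518.0 * 100
= 52.4%

52.4%


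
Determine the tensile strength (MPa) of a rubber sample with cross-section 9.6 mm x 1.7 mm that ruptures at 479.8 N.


Area = width * thickness = 9.6 * 1.7 = 16.32 mm^2
TS = force / area = 479.8 / 16.32 = 29.4 MPa

29.4 MPa


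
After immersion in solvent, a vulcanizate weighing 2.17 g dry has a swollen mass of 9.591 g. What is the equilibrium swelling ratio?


Q = W_swollen / W_dry
Q = 9.591 / 2.17
Q = 4.42

Q = 4.42


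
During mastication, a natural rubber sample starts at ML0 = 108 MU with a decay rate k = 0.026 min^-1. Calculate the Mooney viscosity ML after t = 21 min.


ML = ML0 * exp(-k * t)
ML = 108 * exp(-0.026 * 21)
ML = 108 * 0.5793
ML = 62.56 MU

62.56 MU


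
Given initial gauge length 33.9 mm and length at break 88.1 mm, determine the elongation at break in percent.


Elongation = (Lf - L0) / L0 * 100
= (88.1 - 33.9) / 33.9 * 100
= 54.2 / 33.9 * 100
= 159.9%

159.9%


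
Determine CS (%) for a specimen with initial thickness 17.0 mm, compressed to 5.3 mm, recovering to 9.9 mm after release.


CS = (t0 - recovered) / (t0 - ts) * 100
= (17.0 - 9.9) / (17.0 - 5.3) * 100
= 7.1 / 11.7 * 100
= 60.7%

60.7%


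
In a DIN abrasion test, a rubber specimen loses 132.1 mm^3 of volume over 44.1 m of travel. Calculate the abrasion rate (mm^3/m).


Rate = volume_loss / distance
= 132.1 / 44.1
= 2.995 mm^3/m

2.995 mm^3/m


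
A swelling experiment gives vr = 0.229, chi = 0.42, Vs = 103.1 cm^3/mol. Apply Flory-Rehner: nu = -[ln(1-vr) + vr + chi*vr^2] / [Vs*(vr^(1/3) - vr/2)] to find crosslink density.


ln(1 - vr) = ln(1 - 0.229) = -0.2601
Numerator = -((-0.2601) + 0.229 + 0.42 * 0.229^2) = 0.0090
Denominator = 103.1 * (0.229^(1/3) - 0.229/2) = 51.2720
nu = 0.0090 / 51.2720 = 1.7635e-04 mol/cm^3

1.7635e-04 mol/cm^3


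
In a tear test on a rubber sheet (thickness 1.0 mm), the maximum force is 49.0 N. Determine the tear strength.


Tear strength = force / thickness
= 49.0 / 1.0
= 49.0 N/mm

49.0 N/mm


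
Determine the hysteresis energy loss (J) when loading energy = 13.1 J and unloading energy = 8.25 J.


Hysteresis loss = loading - unloading
= 13.1 - 8.25
= 4.85 J

4.85 J


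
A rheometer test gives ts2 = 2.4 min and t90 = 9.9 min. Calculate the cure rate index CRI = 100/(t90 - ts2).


CRI = 100 / (t90 - ts2)
= 100 / (9.9 - 2.4)
= 100 / 7.5
= 13.33 min^-1

13.33 min^-1


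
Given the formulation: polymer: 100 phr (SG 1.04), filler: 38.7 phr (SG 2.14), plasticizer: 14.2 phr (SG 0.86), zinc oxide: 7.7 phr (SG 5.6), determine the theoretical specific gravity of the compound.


Sum of weights = 160.6
Volume contributions:
  polymer: 100/1.04 = 96.1538
  filler: 38.7/2.14 = 18.0841
  plasticizer: 14.2/0.86 = 16.5116
  zinc oxide: 7.7/5.6 = 1.3750
Sum of volumes = 132.1246
SG = 160.6 / 132.1246 = 1.216

SG = 1.216


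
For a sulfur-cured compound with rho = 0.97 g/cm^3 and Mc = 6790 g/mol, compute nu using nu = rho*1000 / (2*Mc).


nu = rho * 1000 / (2 * Mc)
nu = 0.97 * 1000 / (2 * 6790)
nu = 970.0 / 13580
nu = 0.0714 mol/L

0.0714 mol/L


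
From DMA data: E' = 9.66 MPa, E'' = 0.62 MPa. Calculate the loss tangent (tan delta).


tan delta = E'' / E'
= 0.62 / 9.66
= 0.0642

tan delta = 0.0642


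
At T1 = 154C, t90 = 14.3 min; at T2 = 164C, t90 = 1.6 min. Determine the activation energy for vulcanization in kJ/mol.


T1 = 427.15 K, T2 = 437.15 K
1/T1 - 1/T2 = 5.3554e-05
ln(t1/t2) = ln(14.3/1.6) = 2.1903
Ea = 8.314 * 2.1903 / 5.3554e-05 = 340028.8558 J/mol
Ea = 340.03 kJ/mol

340.03 kJ/mol


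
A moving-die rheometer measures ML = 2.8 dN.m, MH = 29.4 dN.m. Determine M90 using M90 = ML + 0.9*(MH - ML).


M90 = ML + 0.9 * (MH - ML)
M90 = 2.8 + 0.9 * (29.4 - 2.8)
M90 = 2.8 + 0.9 * 26.6
M90 = 26.74 dN.m

26.74 dN.m


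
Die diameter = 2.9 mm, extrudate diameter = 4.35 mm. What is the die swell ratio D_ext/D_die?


Die swell ratio = D_extrudate / D_die
= 4.35 / 2.9
= 1.5

Die swell = 1.5


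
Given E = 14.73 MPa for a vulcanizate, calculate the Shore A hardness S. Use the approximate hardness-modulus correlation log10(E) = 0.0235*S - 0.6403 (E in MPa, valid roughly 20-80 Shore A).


log10(E) = 0.0235*S - 0.6403  =>  S = (log10(E) + 0.6403) / 0.0235
log10(14.73) = 1.168203
S = (1.168203 + 0.6403) / 0.0235 = 1.808503 / 0.0235
S = 77.0

Shore A = 77.0


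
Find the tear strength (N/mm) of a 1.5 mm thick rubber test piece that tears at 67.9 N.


Tear strength = force / thickness
= 67.9 / 1.5
= 45.27 N/mm

45.27 N/mm


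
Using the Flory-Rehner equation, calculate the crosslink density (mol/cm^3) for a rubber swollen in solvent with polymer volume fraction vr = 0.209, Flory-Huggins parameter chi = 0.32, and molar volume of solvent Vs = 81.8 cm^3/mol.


ln(1 - vr) = ln(1 - 0.209) = -0.2345
Numerator = -((-0.2345) + 0.209 + 0.32 * 0.209^2) = 0.0115
Denominator = 81.8 * (0.209^(1/3) - 0.209/2) = 39.9959
nu = 0.0115 / 39.9959 = 2.8701e-04 mol/cm^3

2.8701e-04 mol/cm^3


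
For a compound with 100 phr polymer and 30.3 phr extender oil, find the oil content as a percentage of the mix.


Oil % = oil / (100 + oil) * 100
= 30.3 / (100 + 30.3) * 100
= 30.3 / 130.3 * 100
= 23.25%

23.25%


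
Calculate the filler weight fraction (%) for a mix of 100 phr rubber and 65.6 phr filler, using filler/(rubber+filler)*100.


Filler % = filler / (rubber + filler) * 100
= 65.6 / (100 + 65.6) * 100
= 65.6 / 165.6 * 100
= 39.61%

39.61%


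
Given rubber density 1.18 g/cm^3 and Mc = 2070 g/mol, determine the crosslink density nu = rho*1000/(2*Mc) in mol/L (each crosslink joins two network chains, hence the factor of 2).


nu = rho * 1000 / (2 * Mc)
nu = 1.18 * 1000 / (2 * 2070)
nu = 1180.0 / 4140
nu = 0.2850 mol/L

0.2850 mol/L


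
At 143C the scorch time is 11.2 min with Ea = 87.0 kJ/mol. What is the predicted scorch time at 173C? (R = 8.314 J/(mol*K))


Convert temperatures: T1 = 143 + 273.15 = 416.15 K, T2 = 173 + 273.15 = 446.15 K
ts2_new = 11.2 * exp(87000 / 8.314 * (1/446.15 - 1/416.15))
1/T2 - 1/T1 = -1.6158e-04
ts2_new = 2.06 min

2.06 min


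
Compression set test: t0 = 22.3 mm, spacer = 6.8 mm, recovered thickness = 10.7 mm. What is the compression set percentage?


CS = (t0 - recovered) / (t0 - ts) * 100
= (22.3 - 10.7) / (22.3 - 6.8) * 100
= 11.6 / 15.5 * 100
= 74.8%

74.8%


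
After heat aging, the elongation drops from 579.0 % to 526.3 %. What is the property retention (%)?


Retention = aged / original * 100
= 526.3 / 579.0 * 100
= 90.9%

90.9%


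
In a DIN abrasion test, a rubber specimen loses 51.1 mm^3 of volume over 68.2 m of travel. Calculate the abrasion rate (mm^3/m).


Rate = volume_loss / distance
= 51.1 / 68.2
= 0.749 mm^3/m

0.749 mm^3/m


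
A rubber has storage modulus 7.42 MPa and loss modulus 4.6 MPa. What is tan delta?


tan delta = E'' / E'
= 4.6 / 7.42
= 0.6199

tan delta = 0.6199


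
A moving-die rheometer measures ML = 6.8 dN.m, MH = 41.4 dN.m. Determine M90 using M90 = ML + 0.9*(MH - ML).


M90 = ML + 0.9 * (MH - ML)
M90 = 6.8 + 0.9 * (41.4 - 6.8)
M90 = 6.8 + 0.9 * 34.6
M90 = 37.94 dN.m

37.94 dN.m


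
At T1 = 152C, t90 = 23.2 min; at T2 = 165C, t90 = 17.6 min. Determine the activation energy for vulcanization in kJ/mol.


T1 = 425.15 K, T2 = 438.15 K
1/T1 - 1/T2 = 6.9788e-05
ln(t1/t2) = ln(23.2/17.6) = 0.2763
Ea = 8.314 * 0.2763 / 6.9788e-05 = 32910.8624 J/mol
Ea = 32.91 kJ/mol

32.91 kJ/mol


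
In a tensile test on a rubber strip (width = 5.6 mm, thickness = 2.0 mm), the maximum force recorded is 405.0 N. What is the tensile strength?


Area = width * thickness = 5.6 * 2.0 = 11.2 mm^2
TS = force / area = 405.0 / 11.2 = 36.16 MPa

36.16 MPa


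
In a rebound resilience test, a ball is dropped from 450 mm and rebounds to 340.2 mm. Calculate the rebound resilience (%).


Resilience = h_rebound / h_drop * 100
= 340.2 / 450 * 100
= 75.6%

75.6%


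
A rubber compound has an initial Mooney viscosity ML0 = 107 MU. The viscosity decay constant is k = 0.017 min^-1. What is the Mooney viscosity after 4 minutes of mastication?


ML = ML0 * exp(-k * t)
ML = 107 * exp(-0.017 * 4)
ML = 107 * 0.9343
ML = 99.97 MU

99.97 MU


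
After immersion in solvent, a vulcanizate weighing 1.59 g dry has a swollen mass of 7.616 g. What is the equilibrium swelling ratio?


Q = W_swollen / W_dry
Q = 7.616 / 1.59
Q = 4.79

Q = 4.79


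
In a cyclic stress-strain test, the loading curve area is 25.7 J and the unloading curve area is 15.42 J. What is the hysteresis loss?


Hysteresis loss = loading - unloading
= 25.7 - 15.42
= 10.28 J

10.28 J


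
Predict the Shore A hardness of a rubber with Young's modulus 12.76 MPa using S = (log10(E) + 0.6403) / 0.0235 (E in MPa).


log10(E) = 0.0235*S - 0.6403  =>  S = (log10(E) + 0.6403) / 0.0235
log10(12.76) = 1.105851
S = (1.105851 + 0.6403) / 0.0235 = 1.746151 / 0.0235
S = 74.3

Shore A = 74.3


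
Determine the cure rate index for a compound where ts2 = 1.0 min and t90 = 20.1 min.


CRI = 100 / (t90 - ts2)
= 100 / (20.1 - 1.0)
= 100 / 19.1
= 5.24 min^-1

5.24 min^-1


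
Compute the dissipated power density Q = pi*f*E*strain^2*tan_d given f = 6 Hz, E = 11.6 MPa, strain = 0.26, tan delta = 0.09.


Q = pi * f * E * strain^2 * tan_d
= pi * 6 * 11.6 * 0.26^2 * 0.09
= pi * 6 * 11.6 * 0.0676 * 0.09
= 1.3303

Q = 1.3303


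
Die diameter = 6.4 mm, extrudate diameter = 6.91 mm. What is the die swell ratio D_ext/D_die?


Die swell ratio = D_extrudate / D_die
= 6.91 / 6.4
= 1.08

Die swell = 1.08


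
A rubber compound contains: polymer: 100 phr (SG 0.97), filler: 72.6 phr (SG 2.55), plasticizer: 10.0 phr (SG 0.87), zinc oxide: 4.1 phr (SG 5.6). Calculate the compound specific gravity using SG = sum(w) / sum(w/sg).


Sum of weights = 186.7
Volume contributions:
  polymer: 100/0.97 = 103.0928
  filler: 72.6/2.55 = 28.4706
  plasticizer: 10.0/0.87 = 11.4943
  zinc oxide: 4.1/5.6 = 0.7321
Sum of volumes = 143.7898
SG = 186.7 / 143.7898 = 1.298

SG = 1.298


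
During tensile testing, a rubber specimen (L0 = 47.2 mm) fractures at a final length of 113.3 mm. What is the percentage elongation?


Elongation = (Lf - L0) / L0 * 100
= (113.3 - 47.2) / 47.2 * 100
= 66.1 / 47.2 * 100
= 140.0%

140.0%


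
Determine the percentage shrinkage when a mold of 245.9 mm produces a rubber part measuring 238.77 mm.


Shrinkage = (mold - part) / mold * 100
= (245.9 - 238.77) / 245.9 * 100
= 7.13 / 245.9 * 100
= 2.9%

2.9%


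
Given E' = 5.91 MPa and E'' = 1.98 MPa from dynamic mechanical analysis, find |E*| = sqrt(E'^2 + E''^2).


|E*| = sqrt(E'^2 + E''^2)
= sqrt(5.91^2 + 1.98^2)
= sqrt(34.9281 + 3.9204)
= 6.233 MPa

6.233 MPa


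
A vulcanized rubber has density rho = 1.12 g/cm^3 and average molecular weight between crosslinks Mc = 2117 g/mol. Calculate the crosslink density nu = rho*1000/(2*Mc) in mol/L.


nu = rho * 1000 / (2 * Mc)
nu = 1.12 * 1000 / (2 * 2117)
nu = 1120.0 / 4234
nu = 0.2645 mol/L

0.2645 mol/L


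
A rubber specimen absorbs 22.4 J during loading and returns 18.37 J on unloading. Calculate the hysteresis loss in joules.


Hysteresis loss = loading - unloading
= 22.4 - 18.37
= 4.03 J

4.03 J


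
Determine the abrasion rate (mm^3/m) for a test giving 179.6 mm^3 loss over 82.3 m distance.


Rate = volume_loss / distance
= 179.6 / 82.3
= 2.182 mm^3/m

2.182 mm^3/m


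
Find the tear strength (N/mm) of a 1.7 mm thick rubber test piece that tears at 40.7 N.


Tear strength = force / thickness
= 40.7 / 1.7
= 23.94 N/mm

23.94 N/mm


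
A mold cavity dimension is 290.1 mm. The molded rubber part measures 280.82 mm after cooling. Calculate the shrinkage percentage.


Shrinkage = (mold - part) / mold * 100
= (290.1 - 280.82) / 290.1 * 100
= 9.28 / 290.1 * 100
= 3.2%

3.2%


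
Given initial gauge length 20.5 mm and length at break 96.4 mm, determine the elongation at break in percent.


Elongation = (Lf - L0) / L0 * 100
= (96.4 - 20.5) / 20.5 * 100
= 75.9 / 20.5 * 100
= 370.2%

370.2%


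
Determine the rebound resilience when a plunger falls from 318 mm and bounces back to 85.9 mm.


Resilience = h_rebound / h_drop * 100
= 85.9 / 318 * 100
= 27.0%

27.0%


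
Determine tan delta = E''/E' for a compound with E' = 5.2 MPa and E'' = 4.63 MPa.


tan delta = E'' / E'
= 4.63 / 5.2
= 0.8904

tan delta = 0.8904


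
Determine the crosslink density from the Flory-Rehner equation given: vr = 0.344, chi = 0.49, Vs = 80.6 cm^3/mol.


ln(1 - vr) = ln(1 - 0.344) = -0.4216
Numerator = -((-0.4216) + 0.344 + 0.49 * 0.344^2) = 0.0196
Denominator = 80.6 * (0.344^(1/3) - 0.344/2) = 42.6116
nu = 0.0196 / 42.6116 = 4.6020e-04 mol/cm^3

4.6020e-04 mol/cm^3


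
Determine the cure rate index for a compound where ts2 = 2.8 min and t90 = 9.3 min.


CRI = 100 / (t90 - ts2)
= 100 / (9.3 - 2.8)
= 100 / 6.5
= 15.38 min^-1

15.38 min^-1


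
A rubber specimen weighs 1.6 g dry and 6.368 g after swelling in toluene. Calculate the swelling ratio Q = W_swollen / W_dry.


Q = W_swollen / W_dry
Q = 6.368 / 1.6
Q = 3.98

Q = 3.98


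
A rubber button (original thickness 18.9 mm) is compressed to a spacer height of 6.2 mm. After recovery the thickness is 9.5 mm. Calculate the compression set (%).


CS = (t0 - recovered) / (t0 - ts) * 100
= (18.9 - 9.5) / (18.9 - 6.2) * 100
= 9.4 / 12.7 * 100
= 74.0%

74.0%


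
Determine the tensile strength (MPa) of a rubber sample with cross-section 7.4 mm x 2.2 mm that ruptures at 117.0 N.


Area = width * thickness = 7.4 * 2.2 = 16.28 mm^2
TS = force / area = 117.0 / 16.28 = 7.19 MPa

7.19 MPa


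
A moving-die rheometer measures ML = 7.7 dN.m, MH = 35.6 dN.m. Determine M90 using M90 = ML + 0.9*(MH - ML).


M90 = ML + 0.9 * (MH - ML)
M90 = 7.7 + 0.9 * (35.6 - 7.7)
M90 = 7.7 + 0.9 * 27.9
M90 = 32.81 dN.m

32.81 dN.m


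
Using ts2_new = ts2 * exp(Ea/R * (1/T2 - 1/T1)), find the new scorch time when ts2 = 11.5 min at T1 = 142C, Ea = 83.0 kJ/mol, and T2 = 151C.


Convert temperatures: T1 = 142 + 273.15 = 415.15 K, T2 = 151 + 273.15 = 424.15 K
ts2_new = 11.5 * exp(83000 / 8.314 * (1/424.15 - 1/415.15))
1/T2 - 1/T1 = -5.1111e-05
ts2_new = 6.9 min

6.9 min


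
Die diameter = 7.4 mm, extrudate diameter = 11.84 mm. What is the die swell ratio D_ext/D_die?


Die swell ratio = D_extrudate / D_die
= 11.84 / 7.4
= 1.6

Die swell = 1.6


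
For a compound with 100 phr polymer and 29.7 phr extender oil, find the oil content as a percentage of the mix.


Oil % = oil / (100 + oil) * 100
= 29.7 / (100 + 29.7) * 100
= 29.7 / 129.7 * 100
= 22.9%

22.9%


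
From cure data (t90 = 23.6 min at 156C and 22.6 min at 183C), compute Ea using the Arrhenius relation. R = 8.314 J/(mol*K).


T1 = 429.15 K, T2 = 456.15 K
1/T1 - 1/T2 = 1.3793e-04
ln(t1/t2) = ln(23.6/22.6) = 0.0433
Ea = 8.314 * 0.0433 / 1.3793e-04 = 2609.8702 J/mol
Ea = 2.61 kJ/mol

2.61 kJ/mol


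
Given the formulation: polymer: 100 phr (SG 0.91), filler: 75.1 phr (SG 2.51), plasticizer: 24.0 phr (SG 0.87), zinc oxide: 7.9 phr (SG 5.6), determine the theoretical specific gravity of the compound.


Sum of weights = 207.0
Volume contributions:
  polymer: 100/0.91 = 109.8901
  filler: 75.1/2.51 = 29.9203
  plasticizer: 24.0/0.87 = 27.5862
  zinc oxide: 7.9/5.6 = 1.4107
Sum of volumes = 168.8073
SG = 207.0 / 168.8073 = 1.226

SG = 1.226


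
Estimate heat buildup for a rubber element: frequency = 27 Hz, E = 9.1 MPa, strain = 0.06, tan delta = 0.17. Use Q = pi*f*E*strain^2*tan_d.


Q = pi * f * E * strain^2 * tan_d
= pi * 27 * 9.1 * 0.06^2 * 0.17
= pi * 27 * 9.1 * 0.0036 * 0.17
= 0.4724

Q = 0.4724


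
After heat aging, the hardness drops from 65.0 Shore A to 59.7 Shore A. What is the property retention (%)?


Retention = aged / original * 100
= 59.7 / 65.0 * 100
= 91.8%

91.8%


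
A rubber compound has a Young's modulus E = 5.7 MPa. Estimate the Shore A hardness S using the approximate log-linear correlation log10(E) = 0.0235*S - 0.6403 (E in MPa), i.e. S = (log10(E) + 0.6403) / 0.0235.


log10(E) = 0.0235*S - 0.6403  =>  S = (log10(E) + 0.6403) / 0.0235
log10(5.7) = 0.755875
S = (0.755875 + 0.6403) / 0.0235 = 1.396175 / 0.0235
S = 59.4

Shore A = 59.4


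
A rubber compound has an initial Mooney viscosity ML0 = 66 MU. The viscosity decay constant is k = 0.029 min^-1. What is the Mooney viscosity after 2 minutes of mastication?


ML = ML0 * exp(-k * t)
ML = 66 * exp(-0.029 * 2)
ML = 66 * 0.9436
ML = 62.28 MU

62.28 MU


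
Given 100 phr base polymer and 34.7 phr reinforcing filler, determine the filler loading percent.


Filler % = filler / (rubber + filler) * 100
= 34.7 / (100 + 34.7) * 100
= 34.7 / 134.7 * 100
= 25.76%

25.76%


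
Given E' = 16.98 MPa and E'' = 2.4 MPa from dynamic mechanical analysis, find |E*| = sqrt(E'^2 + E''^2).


|E*| = sqrt(E'^2 + E''^2)
= sqrt(16.98^2 + 2.4^2)
= sqrt(288.3204 + 5.7600)
= 17.149 MPa

17.149 MPa


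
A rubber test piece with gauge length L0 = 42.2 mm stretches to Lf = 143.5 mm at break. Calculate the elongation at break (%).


Elongation = (Lf - L0) / L0 * 100
= (143.5 - 42.2) / 42.2 * 100
= 101.3 / 42.2 * 100
= 240.0%

240.0%


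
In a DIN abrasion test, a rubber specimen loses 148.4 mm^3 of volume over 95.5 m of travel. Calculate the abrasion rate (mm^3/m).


Rate = volume_loss / distance
= 148.4 / 95.5
= 1.554 mm^3/m

1.554 mm^3/m


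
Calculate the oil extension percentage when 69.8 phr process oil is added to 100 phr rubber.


Oil % = oil / (100 + oil) * 100
= 69.8 / (100 + 69.8) * 100
= 69.8 / 169.8 * 100
= 41.11%

41.11%


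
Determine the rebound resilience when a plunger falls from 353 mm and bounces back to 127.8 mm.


Resilience = h_rebound / h_drop * 100
= 127.8 / 353 * 100
= 36.2%

36.2%


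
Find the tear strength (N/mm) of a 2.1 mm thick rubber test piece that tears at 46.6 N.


Tear strength = force / thickness
= 46.6 / 2.1
= 22.19 N/mm

22.19 N/mm


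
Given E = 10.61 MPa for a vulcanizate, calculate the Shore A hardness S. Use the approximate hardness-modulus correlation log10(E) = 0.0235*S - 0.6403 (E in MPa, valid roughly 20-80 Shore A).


log10(E) = 0.0235*S - 0.6403  =>  S = (log10(E) + 0.6403) / 0.0235
log10(10.61) = 1.025715
S = (1.025715 + 0.6403) / 0.0235 = 1.666015 / 0.0235
S = 70.9

Shore A = 70.9


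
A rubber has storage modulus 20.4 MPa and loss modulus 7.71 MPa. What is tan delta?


tan delta = E'' / E'
= 7.71 / 20.4
= 0.3779

tan delta = 0.3779


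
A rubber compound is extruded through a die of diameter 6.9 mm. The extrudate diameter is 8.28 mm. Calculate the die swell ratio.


Die swell ratio = D_extrudate / D_die
= 8.28 / 6.9
= 1.2

Die swell = 1.2


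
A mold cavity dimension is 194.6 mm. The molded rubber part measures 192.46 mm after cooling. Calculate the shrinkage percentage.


Shrinkage = (mold - part) / mold * 100
= (194.6 - 192.46) / 194.6 * 100
= 2.14 / 194.6 * 100
= 1.1%

1.1%


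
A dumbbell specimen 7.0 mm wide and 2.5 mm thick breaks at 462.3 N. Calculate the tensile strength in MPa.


Area = width * thickness = 7.0 * 2.5 = 17.5 mm^2
TS = force / area = 462.3 / 17.5 = 26.42 MPa

26.42 MPa


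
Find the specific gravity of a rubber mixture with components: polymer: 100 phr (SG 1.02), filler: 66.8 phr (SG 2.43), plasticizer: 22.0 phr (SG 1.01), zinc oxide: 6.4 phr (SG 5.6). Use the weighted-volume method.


Sum of weights = 195.2
Volume contributions:
  polymer: 100/1.02 = 98.0392
  filler: 66.8/2.43 = 27.4897
  plasticizer: 22.0/1.01 = 21.7822
  zinc oxide: 6.4/5.6 = 1.1429
Sum of volumes = 148.4540
SG = 195.2 / 148.4540 = 1.315

SG = 1.315


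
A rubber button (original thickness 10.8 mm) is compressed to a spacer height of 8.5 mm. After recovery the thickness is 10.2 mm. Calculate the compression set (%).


CS = (t0 - recovered) / (t0 - ts) * 100
= (10.8 - 10.2) / (10.8 - 8.5) * 100
= 0.6 / 2.3 * 100
= 26.1%

26.1%


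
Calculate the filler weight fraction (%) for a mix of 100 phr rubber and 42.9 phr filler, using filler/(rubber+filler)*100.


Filler % = filler / (rubber + filler) * 100
= 42.9 / (100 + 42.9) * 100
= 42.9 / 142.9 * 100
= 30.02%

30.02%


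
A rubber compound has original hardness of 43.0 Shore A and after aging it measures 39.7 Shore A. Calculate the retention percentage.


Retention = aged / original * 100
= 39.7 / 43.0 * 100
= 92.3%

92.3%


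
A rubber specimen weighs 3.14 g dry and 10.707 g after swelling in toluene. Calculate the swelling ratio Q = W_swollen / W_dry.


Q = W_swollen / W_dry
Q = 10.707 / 3.14
Q = 3.41

Q = 3.41


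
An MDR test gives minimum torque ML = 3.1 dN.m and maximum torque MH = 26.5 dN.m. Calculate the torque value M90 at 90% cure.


M90 = ML + 0.9 * (MH - ML)
M90 = 3.1 + 0.9 * (26.5 - 3.1)
M90 = 3.1 + 0.9 * 23.4
M90 = 24.16 dN.m

24.16 dN.m


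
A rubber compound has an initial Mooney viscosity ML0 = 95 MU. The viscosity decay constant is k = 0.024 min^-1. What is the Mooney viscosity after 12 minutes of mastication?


ML = ML0 * exp(-k * t)
ML = 95 * exp(-0.024 * 12)
ML = 95 * 0.7498
ML = 71.23 MU

71.23 MU


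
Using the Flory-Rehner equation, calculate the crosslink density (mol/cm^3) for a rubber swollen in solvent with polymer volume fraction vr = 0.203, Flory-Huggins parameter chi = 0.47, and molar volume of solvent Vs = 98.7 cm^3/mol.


ln(1 - vr) = ln(1 - 0.203) = -0.2269
Numerator = -((-0.2269) + 0.203 + 0.47 * 0.203^2) = 0.0045
Denominator = 98.7 * (0.203^(1/3) - 0.203/2) = 47.9892
nu = 0.0045 / 47.9892 = 9.4446e-05 mol/cm^3

9.4446e-05 mol/cm^3


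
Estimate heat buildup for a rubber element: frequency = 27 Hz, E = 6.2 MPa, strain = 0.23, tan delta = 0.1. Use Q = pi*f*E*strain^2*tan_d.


Q = pi * f * E * strain^2 * tan_d
= pi * 27 * 6.2 * 0.23^2 * 0.1
= pi * 27 * 6.2 * 0.0529 * 0.1
= 2.7820

Q = 2.7820


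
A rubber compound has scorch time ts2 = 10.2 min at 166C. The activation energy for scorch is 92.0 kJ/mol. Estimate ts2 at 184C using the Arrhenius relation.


Convert temperatures: T1 = 166 + 273.15 = 439.15 K, T2 = 184 + 273.15 = 457.15 K
ts2_new = 10.2 * exp(92000 / 8.314 * (1/457.15 - 1/439.15))
1/T2 - 1/T1 = -8.9660e-05
ts2_new = 3.78 min

3.78 min


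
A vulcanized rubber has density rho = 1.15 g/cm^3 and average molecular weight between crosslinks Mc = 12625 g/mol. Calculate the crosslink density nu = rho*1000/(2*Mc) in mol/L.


nu = rho * 1000 / (2 * Mc)
nu = 1.15 * 1000 / (2 * 12625)
nu = 1150.0 / 25250
nu = 0.0455 mol/L

0.0455 mol/L


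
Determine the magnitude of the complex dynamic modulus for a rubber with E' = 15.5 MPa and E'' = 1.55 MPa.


|E*| = sqrt(E'^2 + E''^2)
= sqrt(15.5^2 + 1.55^2)
= sqrt(240.2500 + 2.4025)
= 15.577 MPa

15.577 MPa


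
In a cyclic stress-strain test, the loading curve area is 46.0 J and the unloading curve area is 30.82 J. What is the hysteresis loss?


Hysteresis loss = loading - unloading
= 46.0 - 30.82
= 15.18 J

15.18 J


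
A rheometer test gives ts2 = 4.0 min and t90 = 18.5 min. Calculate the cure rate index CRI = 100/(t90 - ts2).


CRI = 100 / (t90 - ts2)
= 100 / (18.5 - 4.0)
= 100 / 14.5
= 6.9 min^-1

6.9 min^-1


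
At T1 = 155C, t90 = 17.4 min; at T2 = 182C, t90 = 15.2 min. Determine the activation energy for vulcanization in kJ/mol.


T1 = 428.15 K, T2 = 455.15 K
1/T1 - 1/T2 = 1.3855e-04
ln(t1/t2) = ln(17.4/15.2) = 0.1352
Ea = 8.314 * 0.1352 / 1.3855e-04 = 8111.3365 J/mol
Ea = 8.11 kJ/mol

8.11 kJ/mol


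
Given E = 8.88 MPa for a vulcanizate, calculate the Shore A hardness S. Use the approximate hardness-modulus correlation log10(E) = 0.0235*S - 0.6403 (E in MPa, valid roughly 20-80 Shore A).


log10(E) = 0.0235*S - 0.6403  =>  S = (log10(E) + 0.6403) / 0.0235
log10(8.88) = 0.948413
S = (0.948413 + 0.6403) / 0.0235 = 1.588713 / 0.0235
S = 67.6

Shore A = 67.6


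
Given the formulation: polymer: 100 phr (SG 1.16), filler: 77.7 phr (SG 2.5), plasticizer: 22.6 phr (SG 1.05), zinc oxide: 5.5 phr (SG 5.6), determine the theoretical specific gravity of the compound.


Sum of weights = 205.8
Volume contributions:
  polymer: 100/1.16 = 86.2069
  filler: 77.7/2.5 = 31.0800
  plasticizer: 22.6/1.05 = 21.5238
  zinc oxide: 5.5/5.6 = 0.9821
Sum of volumes = 139.7928
SG = 205.8 / 139.7928 = 1.472

SG = 1.472


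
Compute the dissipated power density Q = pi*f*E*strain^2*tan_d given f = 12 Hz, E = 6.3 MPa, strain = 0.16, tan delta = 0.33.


Q = pi * f * E * strain^2 * tan_d
= pi * 12 * 6.3 * 0.16^2 * 0.33
= pi * 12 * 6.3 * 0.0256 * 0.33
= 2.0064

Q = 2.0064


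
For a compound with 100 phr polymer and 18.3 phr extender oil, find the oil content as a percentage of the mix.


Oil % = oil / (100 + oil) * 100
= 18.3 / (100 + 18.3) * 100
= 18.3 / 118.3 * 100
= 15.47%

15.47%


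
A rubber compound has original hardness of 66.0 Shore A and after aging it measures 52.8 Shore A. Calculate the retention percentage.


Retention = aged / original * 100
= 52.8 / 66.0 * 100
= 80.0%

80.0%


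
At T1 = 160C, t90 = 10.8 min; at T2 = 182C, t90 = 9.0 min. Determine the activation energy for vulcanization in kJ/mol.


T1 = 433.15 K, T2 = 455.15 K
1/T1 - 1/T2 = 1.1159e-04
ln(t1/t2) = ln(10.8/9.0) = 0.1823
Ea = 8.314 * 0.1823 / 1.1159e-04 = 13583.7045 J/mol
Ea = 13.58 kJ/mol

13.58 kJ/mol


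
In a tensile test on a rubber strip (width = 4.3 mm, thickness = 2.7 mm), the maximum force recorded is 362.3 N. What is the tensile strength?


Area = width * thickness = 4.3 * 2.7 = 11.61 mm^2
TS = force / area = 362.3 / 11.61 = 31.21 MPa

31.21 MPa


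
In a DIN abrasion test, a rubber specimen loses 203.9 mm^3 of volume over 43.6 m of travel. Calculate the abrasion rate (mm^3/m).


Rate = volume_loss / distance
= 203.9 / 43.6
= 4.677 mm^3/m

4.677 mm^3/m


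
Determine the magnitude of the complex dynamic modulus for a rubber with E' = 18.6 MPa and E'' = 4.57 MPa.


|E*| = sqrt(E'^2 + E''^2)
= sqrt(18.6^2 + 4.57^2)
= sqrt(345.9600 + 20.8849)
= 19.153 MPa

19.153 MPa


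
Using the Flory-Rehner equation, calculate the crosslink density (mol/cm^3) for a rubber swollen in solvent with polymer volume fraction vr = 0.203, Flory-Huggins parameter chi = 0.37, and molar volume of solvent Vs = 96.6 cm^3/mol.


ln(1 - vr) = ln(1 - 0.203) = -0.2269
Numerator = -((-0.2269) + 0.203 + 0.37 * 0.203^2) = 0.0087
Denominator = 96.6 * (0.203^(1/3) - 0.203/2) = 46.9682
nu = 0.0087 / 46.9682 = 1.8424e-04 mol/cm^3

1.8424e-04 mol/cm^3


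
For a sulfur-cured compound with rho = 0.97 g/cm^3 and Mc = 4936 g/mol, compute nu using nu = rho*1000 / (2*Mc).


nu = rho * 1000 / (2 * Mc)
nu = 0.97 * 1000 / (2 * 4936)
nu = 970.0 / 9872
nu = 0.0983 mol/L

0.0983 mol/L


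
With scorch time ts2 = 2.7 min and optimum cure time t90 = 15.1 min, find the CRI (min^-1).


CRI = 100 / (t90 - ts2)
= 100 / (15.1 - 2.7)
= 100 / 12.4
= 8.06 min^-1

8.06 min^-1


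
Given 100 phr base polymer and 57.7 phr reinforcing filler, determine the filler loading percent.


Filler % = filler / (rubber + filler) * 100
= 57.7 / (100 + 57.7) * 100
= 57.7 / 157.7 * 100
= 36.59%

36.59%


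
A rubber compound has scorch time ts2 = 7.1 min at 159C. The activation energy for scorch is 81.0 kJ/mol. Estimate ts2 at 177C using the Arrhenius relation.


Convert temperatures: T1 = 159 + 273.15 = 432.15 K, T2 = 177 + 273.15 = 450.15 K
ts2_new = 7.1 * exp(81000 / 8.314 * (1/450.15 - 1/432.15))
1/T2 - 1/T1 = -9.2530e-05
ts2_new = 2.88 min

2.88 min


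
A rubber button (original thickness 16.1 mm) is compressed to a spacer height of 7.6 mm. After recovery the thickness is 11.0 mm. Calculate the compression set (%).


CS = (t0 - recovered) / (t0 - ts) * 100
= (16.1 - 11.0) / (16.1 - 7.6) * 100
= 5.1 / 8.5 * 100
= 60.0%

60.0%


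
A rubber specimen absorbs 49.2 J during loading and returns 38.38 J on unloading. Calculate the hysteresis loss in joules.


Hysteresis loss = loading - unloading
= 49.2 - 38.38
= 10.82 J

10.82 J


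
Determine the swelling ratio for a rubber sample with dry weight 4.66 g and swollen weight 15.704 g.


Q = W_swollen / W_dry
Q = 15.704 / 4.66
Q = 3.37

Q = 3.37


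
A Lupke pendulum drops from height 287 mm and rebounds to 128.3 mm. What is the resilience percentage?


Resilience = h_rebound / h_drop * 100
= 128.3 / 287 * 100
= 44.7%

44.7%


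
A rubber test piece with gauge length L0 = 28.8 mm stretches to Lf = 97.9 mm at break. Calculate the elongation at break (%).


Elongation = (Lf - L0) / L0 * 100
= (97.9 - 28.8) / 28.8 * 100
= 69.1 / 28.8 * 100
= 239.9%

239.9%


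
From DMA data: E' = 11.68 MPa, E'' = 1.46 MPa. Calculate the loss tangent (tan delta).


tan delta = E'' / E'
= 1.46 / 11.68
= 0.125

tan delta = 0.125


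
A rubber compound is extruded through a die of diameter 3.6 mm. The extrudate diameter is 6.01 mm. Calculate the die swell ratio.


Die swell ratio = D_extrudate / D_die
= 6.01 / 3.6
= 1.669

Die swell = 1.669


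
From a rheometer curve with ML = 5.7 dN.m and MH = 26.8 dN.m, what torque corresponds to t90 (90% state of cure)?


M90 = ML + 0.9 * (MH - ML)
M90 = 5.7 + 0.9 * (26.8 - 5.7)
M90 = 5.7 + 0.9 * 21.1
M90 = 24.69 dN.m

24.69 dN.m


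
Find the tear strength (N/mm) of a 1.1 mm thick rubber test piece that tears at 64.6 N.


Tear strength = force / thickness
= 64.6 / 1.1
= 58.73 N/mm

58.73 N/mm


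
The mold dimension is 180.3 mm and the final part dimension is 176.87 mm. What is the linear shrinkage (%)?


Shrinkage = (mold - part) / mold * 100
= (180.3 - 176.87) / 180.3 * 100
= 3.43 / 180.3 * 100
= 1.9%

1.9%


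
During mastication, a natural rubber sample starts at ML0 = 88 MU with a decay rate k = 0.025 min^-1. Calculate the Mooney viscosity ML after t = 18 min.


ML = ML0 * exp(-k * t)
ML = 88 * exp(-0.025 * 18)
ML = 88 * 0.6376
ML = 56.11 MU

56.11 MU


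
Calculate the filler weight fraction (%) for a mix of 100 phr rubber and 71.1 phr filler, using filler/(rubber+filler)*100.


Filler % = filler / (rubber + filler) * 100
= 71.1 / (100 + 71.1) * 100
= 71.1 / 171.1 * 100
= 41.55%

41.55%


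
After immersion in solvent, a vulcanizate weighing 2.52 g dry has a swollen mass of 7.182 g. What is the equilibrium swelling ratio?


Q = W_swollen / W_dry
Q = 7.182 / 2.52
Q = 2.85

Q = 2.85


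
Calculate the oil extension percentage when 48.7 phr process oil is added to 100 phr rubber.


Oil % = oil / (100 + oil) * 100
= 48.7 / (100 + 48.7) * 100
= 48.7 / 148.7 * 100
= 32.75%

32.75%


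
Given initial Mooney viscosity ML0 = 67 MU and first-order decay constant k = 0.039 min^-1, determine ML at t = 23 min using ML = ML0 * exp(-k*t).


ML = ML0 * exp(-k * t)
ML = 67 * exp(-0.039 * 23)
ML = 67 * 0.4078
ML = 27.32 MU

27.32 MU


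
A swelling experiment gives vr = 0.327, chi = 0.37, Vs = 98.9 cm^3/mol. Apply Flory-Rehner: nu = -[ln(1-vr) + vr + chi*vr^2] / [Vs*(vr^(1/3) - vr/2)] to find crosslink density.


ln(1 - vr) = ln(1 - 0.327) = -0.3960
Numerator = -((-0.3960) + 0.327 + 0.37 * 0.327^2) = 0.0294
Denominator = 98.9 * (0.327^(1/3) - 0.327/2) = 51.9662
nu = 0.0294 / 51.9662 = 5.6664e-04 mol/cm^3

5.6664e-04 mol/cm^3


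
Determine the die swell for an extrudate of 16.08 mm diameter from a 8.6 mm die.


Die swell ratio = D_extrudate / D_die
= 16.08 / 8.6
= 1.87

Die swell = 1.87


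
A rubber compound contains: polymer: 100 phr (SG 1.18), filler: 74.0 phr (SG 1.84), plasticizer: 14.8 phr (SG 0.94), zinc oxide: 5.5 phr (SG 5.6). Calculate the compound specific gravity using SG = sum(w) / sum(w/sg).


Sum of weights = 194.3
Volume contributions:
  polymer: 100/1.18 = 84.7458
  filler: 74.0/1.84 = 40.2174
  plasticizer: 14.8/0.94 = 15.7447
  zinc oxide: 5.5/5.6 = 0.9821
Sum of volumes = 141.6900
SG = 194.3 / 141.6900 = 1.371

SG = 1.371
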